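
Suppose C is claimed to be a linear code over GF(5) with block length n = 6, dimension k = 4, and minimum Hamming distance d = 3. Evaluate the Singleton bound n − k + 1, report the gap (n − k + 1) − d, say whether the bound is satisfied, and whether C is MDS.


Singleton RHS = n − k + 1 = 3, slack = 0, bound satisfied, MDS.

Singleton bound: d ≤ n − k + 1.
Here n = 6, k = 4, so n − k + 1 = 3.
Given d = 3, check d ≤ 3: YES.
Slack = (n − k + 1) − d = 0.
The code is MDS (slack = 0).
Description: the claimed parameters are [6, 4, 3]_5; such a code would be MDS (meets Singleton bound).


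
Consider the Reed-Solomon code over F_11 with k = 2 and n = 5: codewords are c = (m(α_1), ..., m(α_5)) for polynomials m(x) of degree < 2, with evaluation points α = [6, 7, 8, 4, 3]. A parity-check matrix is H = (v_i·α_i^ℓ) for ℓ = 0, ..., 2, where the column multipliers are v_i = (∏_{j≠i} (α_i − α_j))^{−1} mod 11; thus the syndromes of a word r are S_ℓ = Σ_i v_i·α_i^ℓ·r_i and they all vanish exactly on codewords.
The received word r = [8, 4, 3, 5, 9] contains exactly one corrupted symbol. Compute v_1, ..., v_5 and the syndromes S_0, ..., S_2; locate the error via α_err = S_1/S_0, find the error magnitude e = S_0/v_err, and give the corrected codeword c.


S = (2, 5, 7), error at position 3, error magnitude e = 3, c = [8, 4, 0, 5, 9].

Step 1: column multipliers v_i = (∏_{j≠i}(α_i − α_j))^{−1} mod 11.
  i = 1 (α = 6): (6−7)(6−8)(6−4)(6−3) = (−1)·(−2)·2·3 = 12 ≡ 1, so v_1 = 1^{−1} = 1 (mod 11).
  i = 2 (α = 7): (7−6)(7−8)(7−4)(7−3) = 1·(−1)·3·4 = −12 ≡ 10, so v_2 = 10^{−1} = 10 (mod 11).
  i = 3 (α = 8): (8−6)(8−7)(8−4)(8−3) = 2·1·4·5 = 40 ≡ 7, so v_3 = 7^{−1} = 8 (mod 11).
  i = 4 (α = 4): (4−6)(4−7)(4−8)(4−3) = (−2)·(−3)·(−4)·1 = −24 ≡ 9, so v_4 = 9^{−1} = 5 (mod 11).
  i = 5 (α = 3): (3−6)(3−7)(3−8)(3−4) = (−3)·(−4)·(−5)·(−1) = 60 ≡ 5, so v_5 = 5^{−1} = 9 (mod 11).
  v = [1, 10, 8, 5, 9].
Step 2: syndromes of r = [8, 4, 3, 5, 9] (all sums mod 11).
  S_0 = Σ v_i r_i = 1·8 + 10·4 + 8·3 + 5·5 + 9·9 = 178 ≡ 2.
  S_1 = Σ v_i α_i r_i = 1·6·8 + 10·7·4 + 8·8·3 + 5·4·5 + 9·3·9 = 863 ≡ 5.
  α_i^2 mod 11 = [3, 5, 9, 5, 9].
  S_2 = Σ v_i α_i^2 r_i = 1·3·8 + 10·5·4 + 8·9·3 + 5·5·5 + 9·9·9 = 1294 ≡ 7.
  S = (2, 5, 7) ≠ 0, so r is not a codeword (an error is present).
Step 3: locate the error. For a single error e at position i, S_ℓ = v_i·e·α_i^ℓ, so α_err = S_1/S_0.
  S_0^{−1} = 2^{−1} = 6 (mod 11), so α_err = 5·6 = 30 ≡ 8 = α_3. Error position i = 3.
  Consistency check: S_2/S_1 = 7·9 = 63 ≡ 8 = α_err ✓ (single-error assumption holds).
Step 4: error magnitude e = S_0/v_3 = S_0·∏_{j≠3}(α_3 − α_j) = 2·7 = 14 ≡ 3 (mod 11).
Step 5: correct position 3: c_3 = r_3 − e = 3 − 3 ≡ 0 (mod 11). Hence c = [8, 4, 0, 5, 9].
  Check: interpolating c through the α_i gives m(x) = 10 + 7·x (degree < 2) with m(α_i) = c_i for every i, so c is indeed a codeword.


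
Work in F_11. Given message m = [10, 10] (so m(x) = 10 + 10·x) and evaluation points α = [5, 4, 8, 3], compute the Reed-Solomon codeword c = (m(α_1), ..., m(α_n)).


c = [5, 6, 2, 7]

Message polynomial: m(x) = 10 + 10·x (mod 11).
For each evaluation point α_i, compute m(α_i) mod 11:
  α_1 = 5: Horner steps 10 → 5, so m(5) = 5.
  α_2 = 4: Horner steps 10 → 6, so m(4) = 6.
  α_3 = 8: Horner steps 10 → 2, so m(8) = 2.
  α_4 = 3: Horner steps 10 → 7, so m(3) = 7.
Codeword c = [5, 6, 2, 7] ∈ F_11^4.


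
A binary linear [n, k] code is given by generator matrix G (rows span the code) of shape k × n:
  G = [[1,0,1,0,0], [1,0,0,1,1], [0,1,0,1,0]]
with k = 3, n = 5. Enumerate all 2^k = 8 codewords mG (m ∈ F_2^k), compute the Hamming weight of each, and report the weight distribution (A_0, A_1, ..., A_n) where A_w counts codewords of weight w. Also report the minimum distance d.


Weight distribution: A_0 = 1, A_2 = 2, A_3 = 4, A_4 = 1. Minimum distance d = 2.

Enumerate all 2^3 = 8 messages m ∈ F_2^3.
For each, compute codeword c = mG in F_2^5, then tally its weight.
  m = 000 → c = 00000, weight = 0.
  m = 100 → c = 10100, weight = 2.
  m = 010 → c = 10011, weight = 3.
  m = 110 → c = 00111, weight = 3.
  m = 001 → c = 01010, weight = 2.
  m = 101 → c = 11110, weight = 4.
  m = 011 → c = 11001, weight = 3.
  m = 111 → c = 01101, weight = 3.
Tally weights:
  weight 0: 1 codewords.
  weight 2: 2 codewords.
  weight 3: 4 codewords.
  weight 4: 1 codewords.
Minimum distance d = smallest w > 0 with A_w > 0 = 2.
Sanity: Σ A_w = 8 = 2^3 = 8 ✓.


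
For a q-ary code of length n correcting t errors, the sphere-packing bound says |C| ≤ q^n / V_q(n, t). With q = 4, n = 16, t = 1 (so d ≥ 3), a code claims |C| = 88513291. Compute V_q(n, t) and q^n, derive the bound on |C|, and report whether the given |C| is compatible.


V_q(n, t) = 49, q^n = 4294967296, Hamming bound = 87652393, |C| = 88513291 > bound (violated).

Step 1: Compute V_q(n, t) = Σ_{j=0}^1 C(n, j) (q−1)^j.
  j = 0: C(16,0)·(3)^0 = 1·1 = 1.
  j = 1: C(16,1)·(3)^1 = 16·3 = 48.
  V_q(n, t) = 1 + 48 = 49.
Step 2: q^n = 4^16 = 4294967296.
Step 3: Hamming bound ⌊q^n / V_q(n,t)⌋ = ⌊4294967296/49⌋ = 87652393.
Step 4: Compare |C| = 88513291 to 87652393: violated.
The claimed |C| lies above the Hamming bound, so no 4-ary code of length 16 with d ≥ 3 can have 88513291 codewords.


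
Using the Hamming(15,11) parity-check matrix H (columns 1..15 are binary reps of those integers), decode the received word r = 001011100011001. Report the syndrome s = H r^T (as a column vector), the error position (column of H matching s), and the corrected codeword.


s = (1, 1, 1, 1)^T, error position = 15, corrected codeword c = 001011100011000

Compute s = H r^T mod 2 one row at a time:
  s_1 = 0 + 0 + 0 + 1 + 1 + 0 + 0 + 1 = 3 ≡ 1 (mod 2).
  s_2 = 0 + 1 + 1 + 1 + 1 + 0 + 0 + 1 = 5 ≡ 1 (mod 2).
  s_3 = 0 + 1 + 1 + 1 + 0 + 1 + 0 + 1 = 5 ≡ 1 (mod 2).
  s_4 = 0 + 1 + 1 + 1 + 0 + 1 + 0 + 1 = 5 ≡ 1 (mod 2).
s = (1, 1, 1, 1)^T — this equals column 15 of H (binary 1111), so error is at position 15.
Correct: flip bit 15 of r = 001011100011001 to get c = 001011100011000.


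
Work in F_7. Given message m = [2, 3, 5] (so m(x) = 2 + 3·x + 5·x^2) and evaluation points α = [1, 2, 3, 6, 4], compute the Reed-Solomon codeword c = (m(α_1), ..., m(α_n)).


c = [3, 0, 0, 4, 3]

Message polynomial: m(x) = 2 + 3·x + 5·x^2 (mod 7).
For each evaluation point α_i, compute m(α_i) mod 7:
  α_1 = 1: Horner steps 5 → 1 → 3, so m(1) = 3.
  α_2 = 2: Horner steps 5 → 6 → 0, so m(2) = 0.
  α_3 = 3: Horner steps 5 → 4 → 0, so m(3) = 0.
  α_4 = 6: Horner steps 5 → 5 → 4, so m(6) = 4.
  α_5 = 4: Horner steps 5 → 2 → 3, so m(4) = 3.
Codeword c = [3, 0, 0, 4, 3] ∈ F_7^5.


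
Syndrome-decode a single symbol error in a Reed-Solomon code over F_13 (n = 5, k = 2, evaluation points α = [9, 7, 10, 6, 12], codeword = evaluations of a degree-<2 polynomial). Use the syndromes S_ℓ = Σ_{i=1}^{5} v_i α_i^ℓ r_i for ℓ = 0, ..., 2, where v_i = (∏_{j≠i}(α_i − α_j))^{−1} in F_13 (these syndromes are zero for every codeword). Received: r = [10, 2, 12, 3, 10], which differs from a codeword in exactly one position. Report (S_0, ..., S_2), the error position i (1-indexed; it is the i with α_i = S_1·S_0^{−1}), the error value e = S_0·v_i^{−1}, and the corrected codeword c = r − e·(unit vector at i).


S = (2, 5, 6), error at position 1, error magnitude e = 10, c = [0, 2, 12, 3, 10].

Step 1: column multipliers v_i = (∏_{j≠i}(α_i − α_j))^{−1} mod 13.
  i = 1 (α = 9): (9−7)(9−10)(9−6)(9−12) = 2·(−1)·3·(−3) = 18 ≡ 5, so v_1 = 5^{−1} = 8 (mod 13).
  i = 2 (α = 7): (7−9)(7−10)(7−6)(7−12) = (−2)·(−3)·1·(−5) = −30 ≡ 9, so v_2 = 9^{−1} = 3 (mod 13).
  i = 3 (α = 10): (10−9)(10−7)(10−6)(10−12) = 1·3·4·(−2) = −24 ≡ 2, so v_3 = 2^{−1} = 7 (mod 13).
  i = 4 (α = 6): (6−9)(6−7)(6−10)(6−12) = (−3)·(−1)·(−4)·(−6) = 72 ≡ 7, so v_4 = 7^{−1} = 2 (mod 13).
  i = 5 (α = 12): (12−9)(12−7)(12−10)(12−6) = 3·5·2·6 = 180 ≡ 11, so v_5 = 11^{−1} = 6 (mod 13).
  v = [8, 3, 7, 2, 6].
Step 2: syndromes of r = [10, 2, 12, 3, 10] (all sums mod 13).
  S_0 = Σ v_i r_i = 8·10 + 3·2 + 7·12 + 2·3 + 6·10 = 236 ≡ 2.
  S_1 = Σ v_i α_i r_i = 8·9·10 + 3·7·2 + 7·10·12 + 2·6·3 + 6·12·10 = 2358 ≡ 5.
  α_i^2 mod 13 = [3, 10, 9, 10, 1].
  S_2 = Σ v_i α_i^2 r_i = 8·3·10 + 3·10·2 + 7·9·12 + 2·10·3 + 6·1·10 = 1176 ≡ 6.
  S = (2, 5, 6) ≠ 0, so r is not a codeword (an error is present).
Step 3: locate the error. For a single error e at position i, S_ℓ = v_i·e·α_i^ℓ, so α_err = S_1/S_0.
  S_0^{−1} = 2^{−1} = 7 (mod 13), so α_err = 5·7 = 35 ≡ 9 = α_1. Error position i = 1.
  Consistency check: S_2/S_1 = 6·8 = 48 ≡ 9 = α_err ✓ (single-error assumption holds).
Step 4: error magnitude e = S_0/v_1 = S_0·∏_{j≠1}(α_1 − α_j) = 2·5 = 10 ≡ 10 (mod 13).
Step 5: correct position 1: c_1 = r_1 − e = 10 − 10 ≡ 0 (mod 13). Hence c = [0, 2, 12, 3, 10].
  Check: interpolating c through the α_i gives m(x) = 9 + 12·x (degree < 2) with m(α_i) = c_i for every i, so c is indeed a codeword.


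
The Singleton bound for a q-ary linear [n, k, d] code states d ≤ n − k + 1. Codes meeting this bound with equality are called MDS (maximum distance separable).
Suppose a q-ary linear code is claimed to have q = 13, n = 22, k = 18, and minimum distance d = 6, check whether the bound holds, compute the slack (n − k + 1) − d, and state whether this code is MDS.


Singleton RHS = n − k + 1 = 5, slack = -1, bound violated (no such code; not MDS).

Singleton bound: d ≤ n − k + 1.
Here n = 22, k = 18, so n − k + 1 = 5.
Given d = 6, check d ≤ 5: NO.
Slack = (n − k + 1) − d = -1.
The slack is negative: d = 6 exceeds n − k + 1 = 5 by 1, so the Singleton bound is violated and no linear [22, 18, 6]_13 code can exist. In particular it is not MDS (MDS requires d = n − k + 1 exactly).
Description: the claimed parameters are [22, 18, 6]_13; such a code would be impossible (violates the Singleton bound).


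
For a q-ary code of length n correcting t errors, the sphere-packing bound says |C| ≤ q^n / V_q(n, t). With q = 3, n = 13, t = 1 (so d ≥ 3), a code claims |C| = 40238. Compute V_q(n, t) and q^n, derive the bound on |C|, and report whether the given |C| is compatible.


V_q(n, t) = 27, q^n = 1594323, Hamming bound = 59049, |C| = 40238 ≤ bound (satisfied).

Step 1: Compute V_q(n, t) = Σ_{j=0}^1 C(n, j) (q−1)^j.
  j = 0: C(13,0)·(2)^0 = 1·1 = 1.
  j = 1: C(13,1)·(2)^1 = 13·2 = 26.
  V_q(n, t) = 1 + 26 = 27.
Step 2: q^n = 3^13 = 1594323.
Step 3: Hamming bound ⌊q^n / V_q(n,t)⌋ = ⌊1594323/27⌋ = 59049.
Step 4: Compare |C| = 40238 to 59049: satisfied.
The claimed |C| lies below the Hamming bound.


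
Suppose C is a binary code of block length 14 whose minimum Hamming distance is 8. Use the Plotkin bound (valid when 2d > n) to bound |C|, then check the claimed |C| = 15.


Plotkin bound M ≤ 8; given |C| = 15 > bound (violated).

Check applicability: 2d = 16, n = 14.
2d − n = 2 > 0, so Plotkin applies.
Compute d/(2d−n) = 8/2 ≈ 4.0000.
⌊d/(2d−n)⌋ = 4.
Plotkin bound: M ≤ 2·4 = 8.
Given |C| = 15, check: VIOLATED.
This |C| is above the Plotkin bound, so no binary code with n = 14, d = 8 and 15 codewords exists.


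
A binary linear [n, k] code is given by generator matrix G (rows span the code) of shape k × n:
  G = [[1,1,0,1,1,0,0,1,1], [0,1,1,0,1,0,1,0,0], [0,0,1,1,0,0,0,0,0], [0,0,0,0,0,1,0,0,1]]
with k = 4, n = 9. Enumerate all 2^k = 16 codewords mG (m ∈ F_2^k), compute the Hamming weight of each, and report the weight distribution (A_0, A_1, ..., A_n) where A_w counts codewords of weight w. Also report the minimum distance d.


Weight distribution: A_0 = 1, A_2 = 2, A_4 = 5, A_6 = 8. Minimum distance d = 2.

Enumerate all 2^4 = 16 messages m ∈ F_2^4.
For each, compute codeword c = mG in F_2^9, then tally its weight.
  m = 0000 → c = 000000000, weight = 0.
  m = 1000 → c = 110110011, weight = 6.
  m = 0100 → c = 011010100, weight = 4.
  m = 1100 → c = 101100111, weight = 6.
  m = 0010 → c = 001100000, weight = 2.
  m = 1010 → c = 111010011, weight = 6.
  m = 0110 → c = 010110100, weight = 4.
  m = 1110 → c = 100000111, weight = 4.
  m = 0001 → c = 000001001, weight = 2.
  m = 1001 → c = 110111010, weight = 6.
  m = 0101 → c = 011011101, weight = 6.
  m = 1101 → c = 101101110, weight = 6.
  m = 0011 → c = 001101001, weight = 4.
  m = 1011 → c = 111011010, weight = 6.
  m = 0111 → c = 010111101, weight = 6.
  m = 1111 → c = 100001110, weight = 4.
Tally weights:
  weight 0: 1 codewords.
  weight 2: 2 codewords.
  weight 4: 5 codewords.
  weight 6: 8 codewords.
Minimum distance d = smallest w > 0 with A_w > 0 = 2.
Sanity: Σ A_w = 16 = 2^4 = 16 ✓.


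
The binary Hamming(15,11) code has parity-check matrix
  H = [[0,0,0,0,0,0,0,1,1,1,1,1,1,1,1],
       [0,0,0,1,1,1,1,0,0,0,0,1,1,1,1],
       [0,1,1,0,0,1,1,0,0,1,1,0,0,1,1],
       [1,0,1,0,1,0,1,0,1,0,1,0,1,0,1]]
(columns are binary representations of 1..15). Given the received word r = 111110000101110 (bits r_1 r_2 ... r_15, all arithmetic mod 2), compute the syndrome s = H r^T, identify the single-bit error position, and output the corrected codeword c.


s = (0, 1, 0, 0)^T, error position = 4, corrected codeword c = 111010000101110

Compute s = H r^T mod 2 one row at a time:
  s_1 = 0 + 0 + 1 + 0 + 1 + 1 + 1 + 0 = 4 ≡ 0 (mod 2).
  s_2 = 1 + 1 + 0 + 0 + 1 + 1 + 1 + 0 = 5 ≡ 1 (mod 2).
  s_3 = 1 + 1 + 0 + 0 + 1 + 0 + 1 + 0 = 4 ≡ 0 (mod 2).
  s_4 = 1 + 1 + 1 + 0 + 0 + 0 + 1 + 0 = 4 ≡ 0 (mod 2).
s = (0, 1, 0, 0)^T — this equals column 4 of H (binary 0100), so error is at position 4.
Correct: flip bit 4 of r = 111110000101110 to get c = 111010000101110.


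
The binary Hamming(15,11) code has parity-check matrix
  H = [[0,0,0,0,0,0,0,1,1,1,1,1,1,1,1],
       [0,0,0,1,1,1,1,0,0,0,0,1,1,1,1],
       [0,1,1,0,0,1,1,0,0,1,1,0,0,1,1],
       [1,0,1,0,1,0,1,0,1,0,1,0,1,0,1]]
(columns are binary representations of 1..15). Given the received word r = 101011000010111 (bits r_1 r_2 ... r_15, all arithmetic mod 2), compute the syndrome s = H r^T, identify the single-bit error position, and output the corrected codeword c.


s = (0, 1, 1, 0)^T, error position = 6, corrected codeword c = 101010000010111

Compute s = H r^T mod 2 one row at a time:
  s_1 = 0 + 0 + 0 + 1 + 0 + 1 + 1 + 1 = 4 ≡ 0 (mod 2).
  s_2 = 0 + 1 + 1 + 0 + 0 + 1 + 1 + 1 = 5 ≡ 1 (mod 2).
  s_3 = 0 + 1 + 1 + 0 + 0 + 1 + 1 + 1 = 5 ≡ 1 (mod 2).
  s_4 = 1 + 1 + 1 + 0 + 0 + 1 + 1 + 1 = 6 ≡ 0 (mod 2).
s = (0, 1, 1, 0)^T — this equals column 6 of H (binary 0110), so error is at position 6.
Correct: flip bit 6 of r = 101011000010111 to get c = 101010000010111.


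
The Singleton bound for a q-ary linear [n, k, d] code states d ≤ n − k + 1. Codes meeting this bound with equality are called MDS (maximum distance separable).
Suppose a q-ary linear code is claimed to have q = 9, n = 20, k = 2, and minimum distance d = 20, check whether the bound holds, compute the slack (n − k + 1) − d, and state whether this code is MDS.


Singleton RHS = n − k + 1 = 19, slack = -1, bound violated (no such code; not MDS).

Singleton bound: d ≤ n − k + 1.
Here n = 20, k = 2, so n − k + 1 = 19.
Given d = 20, check d ≤ 19: NO.
Slack = (n − k + 1) − d = -1.
The slack is negative: d = 20 exceeds n − k + 1 = 19 by 1, so the Singleton bound is violated and no linear [20, 2, 20]_9 code can exist. In particular it is not MDS (MDS requires d = n − k + 1 exactly).
Description: the claimed parameters are [20, 2, 20]_9; such a code would be impossible (violates the Singleton bound).


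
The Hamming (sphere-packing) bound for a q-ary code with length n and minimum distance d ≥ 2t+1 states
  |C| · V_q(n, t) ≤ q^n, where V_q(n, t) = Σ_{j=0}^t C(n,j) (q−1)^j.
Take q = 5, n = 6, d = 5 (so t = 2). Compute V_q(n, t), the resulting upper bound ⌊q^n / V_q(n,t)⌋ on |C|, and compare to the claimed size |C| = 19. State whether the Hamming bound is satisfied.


V_q(n, t) = 265, q^n = 15625, Hamming bound = 58, |C| = 19 ≤ bound (satisfied).

Step 1: Compute V_q(n, t) = Σ_{j=0}^2 C(n, j) (q−1)^j.
  j = 0: C(6,0)·(4)^0 = 1·1 = 1.
  j = 1: C(6,1)·(4)^1 = 6·4 = 24.
  j = 2: C(6,2)·(4)^2 = 15·16 = 240.
  V_q(n, t) = 1 + 24 + 240 = 265.
Step 2: q^n = 5^6 = 15625.
Step 3: Hamming bound ⌊q^n / V_q(n,t)⌋ = ⌊15625/265⌋ = 58.
Step 4: Compare |C| = 19 to 58: satisfied.
The claimed |C| lies below the Hamming bound.


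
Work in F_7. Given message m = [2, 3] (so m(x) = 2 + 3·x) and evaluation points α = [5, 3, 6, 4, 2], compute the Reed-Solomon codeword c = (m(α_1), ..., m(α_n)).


c = [3, 4, 6, 0, 1]

Message polynomial: m(x) = 2 + 3·x (mod 7).
For each evaluation point α_i, compute m(α_i) mod 7:
  α_1 = 5: Horner steps 3 → 3, so m(5) = 3.
  α_2 = 3: Horner steps 3 → 4, so m(3) = 4.
  α_3 = 6: Horner steps 3 → 6, so m(6) = 6.
  α_4 = 4: Horner steps 3 → 0, so m(4) = 0.
  α_5 = 2: Horner steps 3 → 1, so m(2) = 1.
Codeword c = [3, 4, 6, 0, 1] ∈ F_7^5.


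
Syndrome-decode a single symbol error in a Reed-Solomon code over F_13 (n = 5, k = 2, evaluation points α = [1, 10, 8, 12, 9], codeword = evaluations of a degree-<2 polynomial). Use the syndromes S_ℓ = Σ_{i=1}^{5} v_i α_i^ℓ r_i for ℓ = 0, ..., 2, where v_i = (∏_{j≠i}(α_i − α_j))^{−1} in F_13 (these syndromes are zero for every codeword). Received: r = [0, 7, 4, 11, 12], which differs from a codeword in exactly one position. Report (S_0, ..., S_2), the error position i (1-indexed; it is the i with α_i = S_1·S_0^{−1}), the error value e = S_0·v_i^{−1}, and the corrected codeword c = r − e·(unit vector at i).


S = (10, 3, 10), error at position 4, error magnitude e = 1, c = [0, 7, 4, 10, 12].

Step 1: column multipliers v_i = (∏_{j≠i}(α_i − α_j))^{−1} mod 13.
  i = 1 (α = 1): (1−10)(1−8)(1−12)(1−9) = (−9)·(−7)·(−11)·(−8) = 5544 ≡ 6, so v_1 = 6^{−1} = 11 (mod 13).
  i = 2 (α = 10): (10−1)(10−8)(10−12)(10−9) = 9·2·(−2)·1 = −36 ≡ 3, so v_2 = 3^{−1} = 9 (mod 13).
  i = 3 (α = 8): (8−1)(8−10)(8−12)(8−9) = 7·(−2)·(−4)·(−1) = −56 ≡ 9, so v_3 = 9^{−1} = 3 (mod 13).
  i = 4 (α = 12): (12−1)(12−10)(12−8)(12−9) = 11·2·4·3 = 264 ≡ 4, so v_4 = 4^{−1} = 10 (mod 13).
  i = 5 (α = 9): (9−1)(9−10)(9−8)(9−12) = 8·(−1)·1·(−3) = 24 ≡ 11, so v_5 = 11^{−1} = 6 (mod 13).
  v = [11, 9, 3, 10, 6].
Step 2: syndromes of r = [0, 7, 4, 11, 12] (all sums mod 13).
  S_0 = Σ v_i r_i = 11·0 + 9·7 + 3·4 + 10·11 + 6·12 = 257 ≡ 10.
  S_1 = Σ v_i α_i r_i = 11·1·0 + 9·10·7 + 3·8·4 + 10·12·11 + 6·9·12 = 2694 ≡ 3.
  α_i^2 mod 13 = [1, 9, 12, 1, 3].
  S_2 = Σ v_i α_i^2 r_i = 11·1·0 + 9·9·7 + 3·12·4 + 10·1·11 + 6·3·12 = 1037 ≡ 10.
  S = (10, 3, 10) ≠ 0, so r is not a codeword (an error is present).
Step 3: locate the error. For a single error e at position i, S_ℓ = v_i·e·α_i^ℓ, so α_err = S_1/S_0.
  S_0^{−1} = 10^{−1} = 4 (mod 13), so α_err = 3·4 = 12 ≡ 12 = α_4. Error position i = 4.
  Consistency check: S_2/S_1 = 10·9 = 90 ≡ 12 = α_err ✓ (single-error assumption holds).
Step 4: error magnitude e = S_0/v_4 = S_0·∏_{j≠4}(α_4 − α_j) = 10·4 = 40 ≡ 1 (mod 13).
Step 5: correct position 4: c_4 = r_4 − e = 11 − 1 ≡ 10 (mod 13). Hence c = [0, 7, 4, 10, 12].
  Check: interpolating c through the α_i gives m(x) = 5 + 8·x (degree < 2) with m(α_i) = c_i for every i, so c is indeed a codeword.


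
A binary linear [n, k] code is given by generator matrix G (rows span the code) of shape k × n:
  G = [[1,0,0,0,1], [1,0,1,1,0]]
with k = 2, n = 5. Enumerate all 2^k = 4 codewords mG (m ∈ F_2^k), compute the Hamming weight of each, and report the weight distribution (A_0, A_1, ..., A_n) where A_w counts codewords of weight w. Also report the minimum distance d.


Weight distribution: A_0 = 1, A_2 = 1, A_3 = 2. Minimum distance d = 2.

Enumerate all 2^2 = 4 messages m ∈ F_2^2.
For each, compute codeword c = mG in F_2^5, then tally its weight.
  m = 00 → c = 00000, weight = 0.
  m = 10 → c = 10001, weight = 2.
  m = 01 → c = 10110, weight = 3.
  m = 11 → c = 00111, weight = 3.
Tally weights:
  weight 0: 1 codewords.
  weight 2: 1 codewords.
  weight 3: 2 codewords.
Minimum distance d = smallest w > 0 with A_w > 0 = 2.
Sanity: Σ A_w = 4 = 2^2 = 4 ✓.


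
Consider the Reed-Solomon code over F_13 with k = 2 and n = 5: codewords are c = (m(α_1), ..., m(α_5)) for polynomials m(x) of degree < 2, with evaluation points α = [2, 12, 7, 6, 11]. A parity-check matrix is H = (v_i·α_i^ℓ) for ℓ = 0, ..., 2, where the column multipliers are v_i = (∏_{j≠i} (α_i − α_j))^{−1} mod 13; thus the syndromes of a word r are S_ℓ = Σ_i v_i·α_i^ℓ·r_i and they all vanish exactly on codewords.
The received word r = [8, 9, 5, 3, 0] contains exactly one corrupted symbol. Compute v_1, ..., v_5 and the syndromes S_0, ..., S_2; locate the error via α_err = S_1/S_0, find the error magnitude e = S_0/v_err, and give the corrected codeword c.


S = (7, 6, 7), error at position 2, error magnitude e = 7, c = [8, 2, 5, 3, 0].

Step 1: column multipliers v_i = (∏_{j≠i}(α_i − α_j))^{−1} mod 13.
  i = 1 (α = 2): (2−12)(2−7)(2−6)(2−11) = (−10)·(−5)·(−4)·(−9) = 1800 ≡ 6, so v_1 = 6^{−1} = 11 (mod 13).
  i = 2 (α = 12): (12−2)(12−7)(12−6)(12−11) = 10·5·6·1 = 300 ≡ 1, so v_2 = 1^{−1} = 1 (mod 13).
  i = 3 (α = 7): (7−2)(7−12)(7−6)(7−11) = 5·(−5)·1·(−4) = 100 ≡ 9, so v_3 = 9^{−1} = 3 (mod 13).
  i = 4 (α = 6): (6−2)(6−12)(6−7)(6−11) = 4·(−6)·(−1)·(−5) = −120 ≡ 10, so v_4 = 10^{−1} = 4 (mod 13).
  i = 5 (α = 11): (11−2)(11−12)(11−7)(11−6) = 9·(−1)·4·5 = −180 ≡ 2, so v_5 = 2^{−1} = 7 (mod 13).
  v = [11, 1, 3, 4, 7].
Step 2: syndromes of r = [8, 9, 5, 3, 0] (all sums mod 13).
  S_0 = Σ v_i r_i = 11·8 + 1·9 + 3·5 + 4·3 + 7·0 = 124 ≡ 7.
  S_1 = Σ v_i α_i r_i = 11·2·8 + 1·12·9 + 3·7·5 + 4·6·3 + 7·11·0 = 461 ≡ 6.
  α_i^2 mod 13 = [4, 1, 10, 10, 4].
  S_2 = Σ v_i α_i^2 r_i = 11·4·8 + 1·1·9 + 3·10·5 + 4·10·3 + 7·4·0 = 631 ≡ 7.
  S = (7, 6, 7) ≠ 0, so r is not a codeword (an error is present).
Step 3: locate the error. For a single error e at position i, S_ℓ = v_i·e·α_i^ℓ, so α_err = S_1/S_0.
  S_0^{−1} = 7^{−1} = 2 (mod 13), so α_err = 6·2 = 12 ≡ 12 = α_2. Error position i = 2.
  Consistency check: S_2/S_1 = 7·11 = 77 ≡ 12 = α_err ✓ (single-error assumption holds).
Step 4: error magnitude e = S_0/v_2 = S_0·∏_{j≠2}(α_2 − α_j) = 7·1 = 7 ≡ 7 (mod 13).
Step 5: correct position 2: c_2 = r_2 − e = 9 − 7 ≡ 2 (mod 13). Hence c = [8, 2, 5, 3, 0].
  Check: interpolating c through the α_i gives m(x) = 4 + 2·x (degree < 2) with m(α_i) = c_i for every i, so c is indeed a codeword.


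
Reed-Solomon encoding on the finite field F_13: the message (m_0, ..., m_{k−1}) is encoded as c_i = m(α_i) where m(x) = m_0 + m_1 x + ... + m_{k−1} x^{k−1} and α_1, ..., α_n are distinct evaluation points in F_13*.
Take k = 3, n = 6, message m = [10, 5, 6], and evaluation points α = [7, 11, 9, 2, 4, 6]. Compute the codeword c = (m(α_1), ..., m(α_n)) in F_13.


c = [1, 11, 8, 5, 9, 9]

Message polynomial: m(x) = 10 + 5·x + 6·x^2 (mod 13).
For each evaluation point α_i, compute m(α_i) mod 13:
  α_1 = 7: Horner steps 6 → 8 → 1, so m(7) = 1.
  α_2 = 11: Horner steps 6 → 6 → 11, so m(11) = 11.
  α_3 = 9: Horner steps 6 → 7 → 8, so m(9) = 8.
  α_4 = 2: Horner steps 6 → 4 → 5, so m(2) = 5.
  α_5 = 4: Horner steps 6 → 3 → 9, so m(4) = 9.
  α_6 = 6: Horner steps 6 → 2 → 9, so m(6) = 9.
Codeword c = [1, 11, 8, 5, 9, 9] ∈ F_13^6.


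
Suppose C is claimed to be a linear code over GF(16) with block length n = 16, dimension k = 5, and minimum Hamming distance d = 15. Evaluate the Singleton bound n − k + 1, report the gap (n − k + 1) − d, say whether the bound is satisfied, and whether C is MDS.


Singleton RHS = n − k + 1 = 12, slack = -3, bound violated (no such code; not MDS).

Singleton bound: d ≤ n − k + 1.
Here n = 16, k = 5, so n − k + 1 = 12.
Given d = 15, check d ≤ 12: NO.
Slack = (n − k + 1) − d = -3.
The slack is negative: d = 15 exceeds n − k + 1 = 12 by 3, so the Singleton bound is violated and no linear [16, 5, 15]_16 code can exist. In particular it is not MDS (MDS requires d = n − k + 1 exactly).
Description: the claimed parameters are [16, 5, 15]_16; such a code would be impossible (violates the Singleton bound).


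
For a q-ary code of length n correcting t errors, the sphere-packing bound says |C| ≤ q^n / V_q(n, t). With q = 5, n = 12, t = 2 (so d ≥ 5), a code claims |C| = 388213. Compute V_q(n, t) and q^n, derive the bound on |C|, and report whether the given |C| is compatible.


V_q(n, t) = 1105, q^n = 244140625, Hamming bound = 220941, |C| = 388213 > bound (violated).

Step 1: Compute V_q(n, t) = Σ_{j=0}^2 C(n, j) (q−1)^j.
  j = 0: C(12,0)·(4)^0 = 1·1 = 1.
  j = 1: C(12,1)·(4)^1 = 12·4 = 48.
  j = 2: C(12,2)·(4)^2 = 66·16 = 1056.
  V_q(n, t) = 1 + 48 + 1056 = 1105.
Step 2: q^n = 5^12 = 244140625.
Step 3: Hamming bound ⌊q^n / V_q(n,t)⌋ = ⌊244140625/1105⌋ = 220941.
Step 4: Compare |C| = 388213 to 220941: violated.
The claimed |C| lies above the Hamming bound, so no 5-ary code of length 12 with d ≥ 5 can have 388213 codewords.


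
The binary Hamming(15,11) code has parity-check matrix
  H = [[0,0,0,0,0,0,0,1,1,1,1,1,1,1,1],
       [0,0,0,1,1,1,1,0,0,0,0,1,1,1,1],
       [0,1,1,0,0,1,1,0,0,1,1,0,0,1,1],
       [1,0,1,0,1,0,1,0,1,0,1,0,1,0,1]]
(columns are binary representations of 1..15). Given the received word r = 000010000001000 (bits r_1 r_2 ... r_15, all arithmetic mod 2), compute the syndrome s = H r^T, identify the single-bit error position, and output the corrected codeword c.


s = (1, 0, 0, 1)^T, error position = 9, corrected codeword c = 000010001001000

Compute s = H r^T mod 2 one row at a time:
  s_1 = 0 + 0 + 0 + 0 + 1 + 0 + 0 + 0 = 1 ≡ 1 (mod 2).
  s_2 = 0 + 1 + 0 + 0 + 1 + 0 + 0 + 0 = 2 ≡ 0 (mod 2).
  s_3 = 0 + 0 + 0 + 0 + 0 + 0 + 0 + 0 = 0 ≡ 0 (mod 2).
  s_4 = 0 + 0 + 1 + 0 + 0 + 0 + 0 + 0 = 1 ≡ 1 (mod 2).
s = (1, 0, 0, 1)^T — this equals column 9 of H (binary 1001), so error is at position 9.
Correct: flip bit 9 of r = 000010000001000 to get c = 000010001001000.


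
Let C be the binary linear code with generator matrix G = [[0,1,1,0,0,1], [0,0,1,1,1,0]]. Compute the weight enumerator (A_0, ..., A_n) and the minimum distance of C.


Weight distribution: A_0 = 1, A_3 = 2, A_4 = 1. Minimum distance d = 3.

Enumerate all 2^2 = 4 messages m ∈ F_2^2.
For each, compute codeword c = mG in F_2^6, then tally its weight.
  m = 00 → c = 000000, weight = 0.
  m = 10 → c = 011001, weight = 3.
  m = 01 → c = 001110, weight = 3.
  m = 11 → c = 010111, weight = 4.
Tally weights:
  weight 0: 1 codewords.
  weight 3: 2 codewords.
  weight 4: 1 codewords.
Minimum distance d = smallest w > 0 with A_w > 0 = 3.
Sanity: Σ A_w = 4 = 2^2 = 4 ✓.


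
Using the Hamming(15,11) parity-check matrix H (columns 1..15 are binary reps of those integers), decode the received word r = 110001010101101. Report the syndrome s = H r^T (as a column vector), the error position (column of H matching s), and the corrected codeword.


s = (1, 0, 0, 1)^T, error position = 9, corrected codeword c = 110001011101101

Compute s = H r^T mod 2 one row at a time:
  s_1 = 1 + 0 + 1 + 0 + 1 + 1 + 0 + 1 = 5 ≡ 1 (mod 2).
  s_2 = 0 + 0 + 1 + 0 + 1 + 1 + 0 + 1 = 4 ≡ 0 (mod 2).
  s_3 = 1 + 0 + 1 + 0 + 1 + 0 + 0 + 1 = 4 ≡ 0 (mod 2).
  s_4 = 1 + 0 + 0 + 0 + 0 + 0 + 1 + 1 = 3 ≡ 1 (mod 2).
s = (1, 0, 0, 1)^T — this equals column 9 of H (binary 1001), so error is at position 9.
Correct: flip bit 9 of r = 110001010101101 to get c = 110001011101101.


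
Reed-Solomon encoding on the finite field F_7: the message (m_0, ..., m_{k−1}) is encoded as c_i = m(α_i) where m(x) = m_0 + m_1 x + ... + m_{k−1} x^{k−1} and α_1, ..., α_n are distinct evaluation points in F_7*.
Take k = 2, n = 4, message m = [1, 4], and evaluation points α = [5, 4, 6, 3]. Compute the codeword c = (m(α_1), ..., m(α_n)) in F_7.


c = [0, 3, 4, 6]

Message polynomial: m(x) = 1 + 4·x (mod 7).
For each evaluation point α_i, compute m(α_i) mod 7:
  α_1 = 5: Horner steps 4 → 0, so m(5) = 0.
  α_2 = 4: Horner steps 4 → 3, so m(4) = 3.
  α_3 = 6: Horner steps 4 → 4, so m(6) = 4.
  α_4 = 3: Horner steps 4 → 6, so m(3) = 6.
Codeword c = [0, 3, 4, 6] ∈ F_7^4.


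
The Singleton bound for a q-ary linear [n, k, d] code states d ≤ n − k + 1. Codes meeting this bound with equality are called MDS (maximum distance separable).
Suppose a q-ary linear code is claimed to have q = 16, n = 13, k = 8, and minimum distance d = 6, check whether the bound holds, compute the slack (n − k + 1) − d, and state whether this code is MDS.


Singleton RHS = n − k + 1 = 6, slack = 0, bound satisfied, MDS.

Singleton bound: d ≤ n − k + 1.
Here n = 13, k = 8, so n − k + 1 = 6.
Given d = 6, check d ≤ 6: YES.
Slack = (n − k + 1) − d = 0.
The code is MDS (slack = 0).
Description: the claimed parameters are [13, 8, 6]_16; such a code would be MDS (meets Singleton bound).


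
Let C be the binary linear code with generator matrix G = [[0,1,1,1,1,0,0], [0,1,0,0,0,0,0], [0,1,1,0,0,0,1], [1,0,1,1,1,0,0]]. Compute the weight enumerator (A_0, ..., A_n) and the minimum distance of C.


Weight distribution: A_0 = 1, A_1 = 2, A_2 = 2, A_3 = 4, A_4 = 5, A_5 = 2. Minimum distance d = 1.

Enumerate all 2^4 = 16 messages m ∈ F_2^4.
For each, compute codeword c = mG in F_2^7, then tally its weight.
  m = 0000 → c = 0000000, weight = 0.
  m = 1000 → c = 0111100, weight = 4.
  m = 0100 → c = 0100000, weight = 1.
  m = 1100 → c = 0011100, weight = 3.
  m = 0010 → c = 0110001, weight = 3.
  m = 1010 → c = 0001101, weight = 3.
  m = 0110 → c = 0010001, weight = 2.
  m = 1110 → c = 0101101, weight = 4.
  m = 0001 → c = 1011100, weight = 4.
  m = 1001 → c = 1100000, weight = 2.
  m = 0101 → c = 1111100, weight = 5.
  m = 1101 → c = 1000000, weight = 1.
  m = 0011 → c = 1101101, weight = 5.
  m = 1011 → c = 1010001, weight = 3.
  m = 0111 → c = 1001101, weight = 4.
  m = 1111 → c = 1110001, weight = 4.
Tally weights:
  weight 0: 1 codewords.
  weight 1: 2 codewords.
  weight 2: 2 codewords.
  weight 3: 4 codewords.
  weight 4: 5 codewords.
  weight 5: 2 codewords.
Minimum distance d = smallest w > 0 with A_w > 0 = 1.
Sanity: Σ A_w = 16 = 2^4 = 16 ✓.


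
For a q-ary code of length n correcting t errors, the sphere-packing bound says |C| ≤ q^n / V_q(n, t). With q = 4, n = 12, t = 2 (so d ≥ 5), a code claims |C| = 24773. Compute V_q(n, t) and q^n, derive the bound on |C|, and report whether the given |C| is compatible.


V_q(n, t) = 631, q^n = 16777216, Hamming bound = 26588, |C| = 24773 ≤ bound (satisfied).

Step 1: Compute V_q(n, t) = Σ_{j=0}^2 C(n, j) (q−1)^j.
  j = 0: C(12,0)·(3)^0 = 1·1 = 1.
  j = 1: C(12,1)·(3)^1 = 12·3 = 36.
  j = 2: C(12,2)·(3)^2 = 66·9 = 594.
  V_q(n, t) = 1 + 36 + 594 = 631.
Step 2: q^n = 4^12 = 16777216.
Step 3: Hamming bound ⌊q^n / V_q(n,t)⌋ = ⌊16777216/631⌋ = 26588.
Step 4: Compare |C| = 24773 to 26588: satisfied.
The claimed |C| lies below the Hamming bound.


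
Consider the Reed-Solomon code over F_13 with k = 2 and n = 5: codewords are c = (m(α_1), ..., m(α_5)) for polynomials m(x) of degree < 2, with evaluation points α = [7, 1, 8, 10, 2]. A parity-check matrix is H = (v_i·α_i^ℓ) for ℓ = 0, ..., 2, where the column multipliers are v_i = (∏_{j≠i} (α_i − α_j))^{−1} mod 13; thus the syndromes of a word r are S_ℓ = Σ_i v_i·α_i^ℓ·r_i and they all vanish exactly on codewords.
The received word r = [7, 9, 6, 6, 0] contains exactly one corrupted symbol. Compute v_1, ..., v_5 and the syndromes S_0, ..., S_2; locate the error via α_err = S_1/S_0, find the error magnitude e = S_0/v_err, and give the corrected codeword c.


S = (3, 11, 10), error at position 3, error magnitude e = 8, c = [7, 9, 11, 6, 0].

Step 1: column multipliers v_i = (∏_{j≠i}(α_i − α_j))^{−1} mod 13.
  i = 1 (α = 7): (7−1)(7−8)(7−10)(7−2) = 6·(−1)·(−3)·5 = 90 ≡ 12, so v_1 = 12^{−1} = 12 (mod 13).
  i = 2 (α = 1): (1−7)(1−8)(1−10)(1−2) = (−6)·(−7)·(−9)·(−1) = 378 ≡ 1, so v_2 = 1^{−1} = 1 (mod 13).
  i = 3 (α = 8): (8−7)(8−1)(8−10)(8−2) = 1·7·(−2)·6 = −84 ≡ 7, so v_3 = 7^{−1} = 2 (mod 13).
  i = 4 (α = 10): (10−7)(10−1)(10−8)(10−2) = 3·9·2·8 = 432 ≡ 3, so v_4 = 3^{−1} = 9 (mod 13).
  i = 5 (α = 2): (2−7)(2−1)(2−8)(2−10) = (−5)·1·(−6)·(−8) = −240 ≡ 7, so v_5 = 7^{−1} = 2 (mod 13).
  v = [12, 1, 2, 9, 2].
Step 2: syndromes of r = [7, 9, 6, 6, 0] (all sums mod 13).
  S_0 = Σ v_i r_i = 12·7 + 1·9 + 2·6 + 9·6 + 2·0 = 159 ≡ 3.
  S_1 = Σ v_i α_i r_i = 12·7·7 + 1·1·9 + 2·8·6 + 9·10·6 + 2·2·0 = 1233 ≡ 11.
  α_i^2 mod 13 = [10, 1, 12, 9, 4].
  S_2 = Σ v_i α_i^2 r_i = 12·10·7 + 1·1·9 + 2·12·6 + 9·9·6 + 2·4·0 = 1479 ≡ 10.
  S = (3, 11, 10) ≠ 0, so r is not a codeword (an error is present).
Step 3: locate the error. For a single error e at position i, S_ℓ = v_i·e·α_i^ℓ, so α_err = S_1/S_0.
  S_0^{−1} = 3^{−1} = 9 (mod 13), so α_err = 11·9 = 99 ≡ 8 = α_3. Error position i = 3.
  Consistency check: S_2/S_1 = 10·6 = 60 ≡ 8 = α_err ✓ (single-error assumption holds).
Step 4: error magnitude e = S_0/v_3 = S_0·∏_{j≠3}(α_3 − α_j) = 3·7 = 21 ≡ 8 (mod 13).
Step 5: correct position 3: c_3 = r_3 − e = 6 − 8 ≡ 11 (mod 13). Hence c = [7, 9, 11, 6, 0].
  Check: interpolating c through the α_i gives m(x) = 5 + 4·x (degree < 2) with m(α_i) = c_i for every i, so c is indeed a codeword.


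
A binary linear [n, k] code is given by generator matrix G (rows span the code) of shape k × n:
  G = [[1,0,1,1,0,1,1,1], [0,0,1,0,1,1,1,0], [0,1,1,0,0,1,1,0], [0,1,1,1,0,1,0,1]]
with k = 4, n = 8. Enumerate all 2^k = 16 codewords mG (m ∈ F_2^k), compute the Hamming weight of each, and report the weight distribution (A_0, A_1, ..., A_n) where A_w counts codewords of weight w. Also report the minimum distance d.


Weight distribution: A_0 = 1, A_2 = 1, A_3 = 4, A_4 = 4, A_5 = 4, A_6 = 1, A_8 = 1. Minimum distance d = 2.

Enumerate all 2^4 = 16 messages m ∈ F_2^4.
For each, compute codeword c = mG in F_2^8, then tally its weight.
  m = 0000 → c = 00000000, weight = 0.
  m = 1000 → c = 10110111, weight = 6.
  m = 0100 → c = 00101110, weight = 4.
  m = 1100 → c = 10011001, weight = 4.
  m = 0010 → c = 01100110, weight = 4.
  m = 1010 → c = 11010001, weight = 4.
  m = 0110 → c = 01001000, weight = 2.
  m = 1110 → c = 11111111, weight = 8.
  m = 0001 → c = 01110101, weight = 5.
  m = 1001 → c = 11000010, weight = 3.
  m = 0101 → c = 01011011, weight = 5.
  m = 1101 → c = 11101100, weight = 5.
  m = 0011 → c = 00010011, weight = 3.
  m = 1011 → c = 10100100, weight = 3.
  m = 0111 → c = 00111101, weight = 5.
  m = 1111 → c = 10001010, weight = 3.
Tally weights:
  weight 0: 1 codewords.
  weight 2: 1 codewords.
  weight 3: 4 codewords.
  weight 4: 4 codewords.
  weight 5: 4 codewords.
  weight 6: 1 codewords.
  weight 8: 1 codewords.
Minimum distance d = smallest w > 0 with A_w > 0 = 2.
Sanity: Σ A_w = 16 = 2^4 = 16 ✓.


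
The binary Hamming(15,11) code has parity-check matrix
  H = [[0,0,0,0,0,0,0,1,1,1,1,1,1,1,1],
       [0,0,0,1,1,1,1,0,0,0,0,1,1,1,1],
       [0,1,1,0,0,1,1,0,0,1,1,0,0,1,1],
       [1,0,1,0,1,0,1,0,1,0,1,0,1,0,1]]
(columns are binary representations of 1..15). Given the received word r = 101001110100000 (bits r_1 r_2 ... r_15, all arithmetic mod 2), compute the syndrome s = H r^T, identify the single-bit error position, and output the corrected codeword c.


s = (0, 0, 0, 1)^T, error position = 1, corrected codeword c = 001001110100000

Compute s = H r^T mod 2 one row at a time:
  s_1 = 1 + 0 + 1 + 0 + 0 + 0 + 0 + 0 = 2 ≡ 0 (mod 2).
  s_2 = 0 + 0 + 1 + 1 + 0 + 0 + 0 + 0 = 2 ≡ 0 (mod 2).
  s_3 = 0 + 1 + 1 + 1 + 1 + 0 + 0 + 0 = 4 ≡ 0 (mod 2).
  s_4 = 1 + 1 + 0 + 1 + 0 + 0 + 0 + 0 = 3 ≡ 1 (mod 2).
s = (0, 0, 0, 1)^T — this equals column 1 of H (binary 0001), so error is at position 1.
Correct: flip bit 1 of r = 101001110100000 to get c = 001001110100000.


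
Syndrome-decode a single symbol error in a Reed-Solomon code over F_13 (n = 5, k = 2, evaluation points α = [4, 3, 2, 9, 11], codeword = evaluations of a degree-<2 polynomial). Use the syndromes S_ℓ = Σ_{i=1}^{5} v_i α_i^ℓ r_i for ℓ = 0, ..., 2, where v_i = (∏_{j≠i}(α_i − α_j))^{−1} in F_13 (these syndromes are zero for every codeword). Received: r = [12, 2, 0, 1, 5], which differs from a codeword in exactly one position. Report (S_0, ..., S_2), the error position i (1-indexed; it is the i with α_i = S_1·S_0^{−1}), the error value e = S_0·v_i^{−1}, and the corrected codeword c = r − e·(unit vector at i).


S = (12, 9, 10), error at position 1, error magnitude e = 8, c = [4, 2, 0, 1, 5].

Step 1: column multipliers v_i = (∏_{j≠i}(α_i − α_j))^{−1} mod 13.
  i = 1 (α = 4): (4−3)(4−2)(4−9)(4−11) = 1·2·(−5)·(−7) = 70 ≡ 5, so v_1 = 5^{−1} = 8 (mod 13).
  i = 2 (α = 3): (3−4)(3−2)(3−9)(3−11) = (−1)·1·(−6)·(−8) = −48 ≡ 4, so v_2 = 4^{−1} = 10 (mod 13).
  i = 3 (α = 2): (2−4)(2−3)(2−9)(2−11) = (−2)·(−1)·(−7)·(−9) = 126 ≡ 9, so v_3 = 9^{−1} = 3 (mod 13).
  i = 4 (α = 9): (9−4)(9−3)(9−2)(9−11) = 5·6·7·(−2) = −420 ≡ 9, so v_4 = 9^{−1} = 3 (mod 13).
  i = 5 (α = 11): (11−4)(11−3)(11−2)(11−9) = 7·8·9·2 = 1008 ≡ 7, so v_5 = 7^{−1} = 2 (mod 13).
  v = [8, 10, 3, 3, 2].
Step 2: syndromes of r = [12, 2, 0, 1, 5] (all sums mod 13).
  S_0 = Σ v_i r_i = 8·12 + 10·2 + 3·0 + 3·1 + 2·5 = 129 ≡ 12.
  S_1 = Σ v_i α_i r_i = 8·4·12 + 10·3·2 + 3·2·0 + 3·9·1 + 2·11·5 = 581 ≡ 9.
  α_i^2 mod 13 = [3, 9, 4, 3, 4].
  S_2 = Σ v_i α_i^2 r_i = 8·3·12 + 10·9·2 + 3·4·0 + 3·3·1 + 2·4·5 = 517 ≡ 10.
  S = (12, 9, 10) ≠ 0, so r is not a codeword (an error is present).
Step 3: locate the error. For a single error e at position i, S_ℓ = v_i·e·α_i^ℓ, so α_err = S_1/S_0.
  S_0^{−1} = 12^{−1} = 12 (mod 13), so α_err = 9·12 = 108 ≡ 4 = α_1. Error position i = 1.
  Consistency check: S_2/S_1 = 10·3 = 30 ≡ 4 = α_err ✓ (single-error assumption holds).
Step 4: error magnitude e = S_0/v_1 = S_0·∏_{j≠1}(α_1 − α_j) = 12·5 = 60 ≡ 8 (mod 13).
Step 5: correct position 1: c_1 = r_1 − e = 12 − 8 ≡ 4 (mod 13). Hence c = [4, 2, 0, 1, 5].
  Check: interpolating c through the α_i gives m(x) = 9 + 2·x (degree < 2) with m(α_i) = c_i for every i, so c is indeed a codeword.


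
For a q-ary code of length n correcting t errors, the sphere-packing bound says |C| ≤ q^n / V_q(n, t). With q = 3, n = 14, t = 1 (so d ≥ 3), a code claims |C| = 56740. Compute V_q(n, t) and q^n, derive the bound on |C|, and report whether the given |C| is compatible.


V_q(n, t) = 29, q^n = 4782969, Hamming bound = 164929, |C| = 56740 ≤ bound (satisfied).

Step 1: Compute V_q(n, t) = Σ_{j=0}^1 C(n, j) (q−1)^j.
  j = 0: C(14,0)·(2)^0 = 1·1 = 1.
  j = 1: C(14,1)·(2)^1 = 14·2 = 28.
  V_q(n, t) = 1 + 28 = 29.
Step 2: q^n = 3^14 = 4782969.
Step 3: Hamming bound ⌊q^n / V_q(n,t)⌋ = ⌊4782969/29⌋ = 164929.
Step 4: Compare |C| = 56740 to 164929: satisfied.
The claimed |C| lies below the Hamming bound.


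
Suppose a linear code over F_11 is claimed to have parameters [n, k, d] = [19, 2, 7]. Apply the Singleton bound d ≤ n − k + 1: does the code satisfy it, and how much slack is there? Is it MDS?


Singleton RHS = n − k + 1 = 18, slack = 11, bound satisfied, not MDS.

Singleton bound: d ≤ n − k + 1.
Here n = 19, k = 2, so n − k + 1 = 18.
Given d = 7, check d ≤ 18: YES.
Slack = (n − k + 1) − d = 11.
The code is NOT MDS (slack = 11 > 0).
Description: the claimed parameters are [19, 2, 7]_11; such a code would be non-MDS.
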